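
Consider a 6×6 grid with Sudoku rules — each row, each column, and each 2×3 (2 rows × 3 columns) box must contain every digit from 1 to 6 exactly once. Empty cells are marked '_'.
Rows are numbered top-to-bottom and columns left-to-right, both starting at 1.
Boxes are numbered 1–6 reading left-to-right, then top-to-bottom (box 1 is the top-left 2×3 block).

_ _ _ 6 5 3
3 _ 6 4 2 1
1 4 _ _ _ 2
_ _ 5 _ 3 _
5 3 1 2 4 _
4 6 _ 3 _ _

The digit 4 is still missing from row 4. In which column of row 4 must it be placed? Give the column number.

Consider where 4 can go in row 4.
r4c1 is out (column 1 already has a 4).
r4c2 is out (column 2 already has a 4).
r4c4 is out (column 4 already has a 4).
So the only cell in row 4 that can hold 4 is r4c6.
That is column 6.

6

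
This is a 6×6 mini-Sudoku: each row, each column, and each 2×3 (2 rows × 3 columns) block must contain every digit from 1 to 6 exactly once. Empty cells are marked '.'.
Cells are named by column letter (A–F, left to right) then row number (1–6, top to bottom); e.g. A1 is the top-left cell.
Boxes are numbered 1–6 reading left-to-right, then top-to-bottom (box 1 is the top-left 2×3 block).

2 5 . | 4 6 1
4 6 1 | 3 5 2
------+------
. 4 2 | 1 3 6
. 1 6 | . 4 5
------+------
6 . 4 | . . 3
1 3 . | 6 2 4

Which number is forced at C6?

Row 6 already contains {1, 2, 3, 4, 6}.
Column C already contains {1, 2, 4, 6}.
Its 2×3 block (box 5) already contains {1, 3, 4, 6}.
The only value from 1–6 not eliminated is 5, so C6 = 5.

5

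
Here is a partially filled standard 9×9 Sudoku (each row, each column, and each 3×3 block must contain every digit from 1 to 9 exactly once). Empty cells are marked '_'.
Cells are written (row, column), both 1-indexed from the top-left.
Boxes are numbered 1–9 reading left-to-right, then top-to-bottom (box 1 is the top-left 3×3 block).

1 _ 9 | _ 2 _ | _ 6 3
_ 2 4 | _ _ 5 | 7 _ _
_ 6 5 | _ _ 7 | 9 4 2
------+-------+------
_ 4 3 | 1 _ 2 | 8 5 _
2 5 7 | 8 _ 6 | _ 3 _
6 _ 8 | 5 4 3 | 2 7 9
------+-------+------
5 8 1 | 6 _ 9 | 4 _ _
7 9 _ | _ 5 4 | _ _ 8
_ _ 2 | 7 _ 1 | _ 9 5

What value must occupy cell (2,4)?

9

Cell (2,4) itself could take any of {3, 9} by direct elimination.
Consider where 9 can go in column 4.
(1,4) is out (row 1 already has a 9).
(3,4) is out (row 3 already has a 9).
(8,4) is out (row 8 already has a 9).
So the only cell in column 4 that can hold 9 is (2,4).
Therefore (2,4) = 9.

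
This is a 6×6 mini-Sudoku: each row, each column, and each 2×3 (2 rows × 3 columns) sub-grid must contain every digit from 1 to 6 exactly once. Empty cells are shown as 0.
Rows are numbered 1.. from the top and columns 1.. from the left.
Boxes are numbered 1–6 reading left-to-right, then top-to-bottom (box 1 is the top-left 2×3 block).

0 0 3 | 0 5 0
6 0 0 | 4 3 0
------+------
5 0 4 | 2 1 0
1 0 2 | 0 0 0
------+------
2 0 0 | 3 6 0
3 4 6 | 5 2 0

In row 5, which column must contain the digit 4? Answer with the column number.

Consider where 4 can go in row 5.
row 5, column 2 is out (column 2 already has a 4).
row 5, column 3 is out (column 3 already has a 4).
So the only cell in row 5 that can hold 4 is row 5, column 6.
That is column 6.

6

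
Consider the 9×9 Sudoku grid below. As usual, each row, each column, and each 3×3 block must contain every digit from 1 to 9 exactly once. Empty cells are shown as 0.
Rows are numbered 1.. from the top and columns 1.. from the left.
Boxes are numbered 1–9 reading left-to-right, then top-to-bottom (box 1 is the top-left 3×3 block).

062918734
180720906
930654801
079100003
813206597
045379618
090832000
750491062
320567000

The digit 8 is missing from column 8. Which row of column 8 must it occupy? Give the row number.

Consider where 8 can go in column 8.
row 2, column 8 is out (row 2 already has a 8).
row 3, column 8 is out (row 3 already has a 8).
row 4, column 8 is out (box 6 already has a 8).
row 7, column 8 is out (row 7 already has a 8).
So the only cell in column 8 that can hold 8 is row 9, column 8.
That is row 9.

9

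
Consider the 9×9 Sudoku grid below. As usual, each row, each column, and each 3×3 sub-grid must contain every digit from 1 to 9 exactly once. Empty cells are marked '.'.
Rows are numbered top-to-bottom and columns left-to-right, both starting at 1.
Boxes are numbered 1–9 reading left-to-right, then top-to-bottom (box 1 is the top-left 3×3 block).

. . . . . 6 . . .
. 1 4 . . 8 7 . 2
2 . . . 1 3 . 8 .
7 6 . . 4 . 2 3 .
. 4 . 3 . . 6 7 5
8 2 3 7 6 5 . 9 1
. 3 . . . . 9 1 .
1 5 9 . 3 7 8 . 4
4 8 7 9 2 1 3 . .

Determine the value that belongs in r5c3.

Row 5 already contains {3, 4, 5, 6, 7}.
Column 3 already contains {3, 4, 7, 9}.
Its 3×3 block (box 4) already contains {2, 3, 4, 6, 7, 8}.
The only value from 1–9 not eliminated is 1, so r5c3 = 1.

1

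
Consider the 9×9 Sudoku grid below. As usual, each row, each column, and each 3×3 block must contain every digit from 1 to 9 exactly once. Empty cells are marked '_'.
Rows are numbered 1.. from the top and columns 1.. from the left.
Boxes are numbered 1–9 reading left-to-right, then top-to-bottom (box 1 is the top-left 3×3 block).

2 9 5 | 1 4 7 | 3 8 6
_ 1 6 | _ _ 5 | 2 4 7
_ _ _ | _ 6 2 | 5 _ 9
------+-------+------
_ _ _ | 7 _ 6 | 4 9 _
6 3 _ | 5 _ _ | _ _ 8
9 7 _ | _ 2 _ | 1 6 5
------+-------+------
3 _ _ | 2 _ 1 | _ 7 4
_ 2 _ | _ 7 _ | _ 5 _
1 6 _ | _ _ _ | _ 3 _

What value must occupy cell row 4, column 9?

Cell row 4, column 9 itself could take any of {2, 3} by direct elimination.
Consider where 3 can go in box 6.
row 5, column 7 is out (row 5 already has a 3).
row 5, column 8 is out (row 5 already has a 3).
So the only cell in box 6 that can hold 3 is row 4, column 9.
Therefore row 4, column 9 = 3.

3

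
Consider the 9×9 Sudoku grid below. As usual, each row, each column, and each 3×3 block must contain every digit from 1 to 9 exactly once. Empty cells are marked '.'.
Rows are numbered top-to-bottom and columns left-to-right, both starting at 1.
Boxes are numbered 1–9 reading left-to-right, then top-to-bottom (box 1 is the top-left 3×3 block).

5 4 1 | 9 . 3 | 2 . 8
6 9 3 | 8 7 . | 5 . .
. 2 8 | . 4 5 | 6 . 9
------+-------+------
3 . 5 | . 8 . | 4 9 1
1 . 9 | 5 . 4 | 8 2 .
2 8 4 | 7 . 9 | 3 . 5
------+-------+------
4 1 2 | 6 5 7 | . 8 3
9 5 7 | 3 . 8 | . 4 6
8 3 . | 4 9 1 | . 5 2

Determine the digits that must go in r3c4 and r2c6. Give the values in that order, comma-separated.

For r3c4:
  Row 3 already contains {2, 4, 5, 6, 8, 9}.
  Column 4 already contains {3, 4, 5, 6, 7, 8, 9}.
  Its 3×3 block (box 2) already contains {3, 4, 5, 7, 8, 9}.
  The only value from 1–9 not eliminated is 1, so r3c4 = 1.
For r2c6:
  Row 2 already contains {3, 5, 6, 7, 8, 9}.
  Column 6 already contains {1, 3, 4, 5, 7, 8, 9}.
  Its 3×3 block (box 2) already contains {3, 4, 5, 7, 8, 9}.
  The only value from 1–9 not eliminated is 2, so r2c6 = 2.

1,2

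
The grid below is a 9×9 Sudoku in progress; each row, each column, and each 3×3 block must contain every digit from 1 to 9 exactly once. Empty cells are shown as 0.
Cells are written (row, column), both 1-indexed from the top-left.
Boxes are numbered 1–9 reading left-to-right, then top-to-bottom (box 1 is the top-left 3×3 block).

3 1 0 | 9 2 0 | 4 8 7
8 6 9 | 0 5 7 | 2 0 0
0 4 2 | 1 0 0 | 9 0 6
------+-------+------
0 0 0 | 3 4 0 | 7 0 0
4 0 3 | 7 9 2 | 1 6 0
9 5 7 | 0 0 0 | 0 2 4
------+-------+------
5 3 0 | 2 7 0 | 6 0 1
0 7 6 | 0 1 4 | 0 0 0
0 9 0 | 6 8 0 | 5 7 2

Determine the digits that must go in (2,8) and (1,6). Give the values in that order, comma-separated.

For (2,8):
  Consider where 1 can go in column 8.
  (3,8) is out (row 3 already has a 1).
  (4,8) is out (box 6 already has a 1).
  (7,8) is out (row 7 already has a 1).
  (8,8) is out (row 8 already has a 1).
  So the only cell in column 8 that can hold 1 is (2,8).
  So (2,8) = 1.
For (1,6):
  Row 1 already contains {1, 2, 3, 4, 7, 8, 9}.
  Column 6 already contains {2, 4, 7}.
  Its 3×3 block (box 2) already contains {1, 2, 5, 7, 9}.
  The only value from 1–9 not eliminated is 6, so (1,6) = 6.

1,6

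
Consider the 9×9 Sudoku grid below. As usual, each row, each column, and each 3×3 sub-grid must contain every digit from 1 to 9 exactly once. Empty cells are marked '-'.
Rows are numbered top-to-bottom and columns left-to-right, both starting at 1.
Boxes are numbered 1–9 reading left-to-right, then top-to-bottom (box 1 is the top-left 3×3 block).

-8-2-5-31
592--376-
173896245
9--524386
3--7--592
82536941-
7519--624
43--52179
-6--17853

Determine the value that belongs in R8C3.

Row 8 already contains {1, 2, 3, 4, 5, 7, 9}.
Column 3 already contains {1, 2, 3, 5}.
Its 3×3 block (box 7) already contains {1, 3, 4, 5, 6, 7}.
The only value from 1–9 not eliminated is 8, so R8C3 = 8.

8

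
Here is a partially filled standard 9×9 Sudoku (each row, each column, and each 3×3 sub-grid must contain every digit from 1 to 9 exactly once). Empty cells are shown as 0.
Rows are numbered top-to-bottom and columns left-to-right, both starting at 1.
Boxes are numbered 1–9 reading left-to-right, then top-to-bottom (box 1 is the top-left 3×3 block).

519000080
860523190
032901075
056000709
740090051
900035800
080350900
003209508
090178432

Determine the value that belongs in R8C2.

7

Row 8 already contains {2, 3, 5, 8, 9}.
Column 2 already contains {1, 3, 4, 5, 6, 8, 9}.
Its 3×3 block (box 7) already contains {3, 8, 9}.
The only value from 1–9 not eliminated is 7, so R8C2 = 7.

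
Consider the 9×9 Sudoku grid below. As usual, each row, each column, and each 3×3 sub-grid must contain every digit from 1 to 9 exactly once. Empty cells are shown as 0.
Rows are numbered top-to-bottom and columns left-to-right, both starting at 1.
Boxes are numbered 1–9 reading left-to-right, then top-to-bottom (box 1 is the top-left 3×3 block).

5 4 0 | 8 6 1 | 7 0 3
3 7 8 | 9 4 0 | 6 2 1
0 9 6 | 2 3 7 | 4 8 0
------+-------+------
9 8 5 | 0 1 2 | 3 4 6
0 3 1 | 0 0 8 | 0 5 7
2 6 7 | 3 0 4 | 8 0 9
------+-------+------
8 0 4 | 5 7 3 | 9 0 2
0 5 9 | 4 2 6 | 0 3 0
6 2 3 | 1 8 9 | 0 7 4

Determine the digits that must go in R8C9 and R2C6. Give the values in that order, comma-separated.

8,5

For R8C9:
  Row 8 already contains {2, 3, 4, 5, 6, 9}.
  Column 9 already contains {1, 2, 3, 4, 6, 7, 9}.
  Its 3×3 block (box 9) already contains {2, 3, 4, 7, 9}.
  The only value from 1–9 not eliminated is 8, so R8C9 = 8.
For R2C6:
  Row 2 already contains {1, 2, 3, 4, 6, 7, 8, 9}.
  Column 6 already contains {1, 2, 3, 4, 6, 7, 8, 9}.
  Its 3×3 block (box 2) already contains {1, 2, 3, 4, 6, 7, 8, 9}.
  The only value from 1–9 not eliminated is 5, so R2C6 = 5.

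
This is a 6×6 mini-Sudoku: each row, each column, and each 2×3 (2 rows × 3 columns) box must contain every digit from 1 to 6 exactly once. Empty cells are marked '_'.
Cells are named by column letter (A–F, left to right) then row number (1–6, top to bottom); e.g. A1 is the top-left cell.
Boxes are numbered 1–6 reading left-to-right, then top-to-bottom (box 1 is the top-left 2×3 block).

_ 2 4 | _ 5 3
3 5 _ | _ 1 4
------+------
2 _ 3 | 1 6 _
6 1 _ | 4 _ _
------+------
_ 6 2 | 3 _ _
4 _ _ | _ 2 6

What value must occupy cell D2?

Cell D2 itself could take any of {2, 6} by direct elimination.
Consider where 2 can go in box 2.
D1 is out (row 1 already has a 2).
So the only cell in box 2 that can hold 2 is D2.
Therefore D2 = 2.

2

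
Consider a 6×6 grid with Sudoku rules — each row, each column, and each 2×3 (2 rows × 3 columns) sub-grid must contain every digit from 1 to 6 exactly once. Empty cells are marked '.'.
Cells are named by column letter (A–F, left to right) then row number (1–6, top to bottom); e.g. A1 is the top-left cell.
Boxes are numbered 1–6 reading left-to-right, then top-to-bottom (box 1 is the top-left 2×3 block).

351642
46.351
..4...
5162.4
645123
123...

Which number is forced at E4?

3

Row 4 already contains {1, 2, 4, 5, 6}.
Column E already contains {2, 4, 5}.
Its 2×3 block (box 4) already contains {2, 4}.
The only value from 1–6 not eliminated is 3, so E4 = 3.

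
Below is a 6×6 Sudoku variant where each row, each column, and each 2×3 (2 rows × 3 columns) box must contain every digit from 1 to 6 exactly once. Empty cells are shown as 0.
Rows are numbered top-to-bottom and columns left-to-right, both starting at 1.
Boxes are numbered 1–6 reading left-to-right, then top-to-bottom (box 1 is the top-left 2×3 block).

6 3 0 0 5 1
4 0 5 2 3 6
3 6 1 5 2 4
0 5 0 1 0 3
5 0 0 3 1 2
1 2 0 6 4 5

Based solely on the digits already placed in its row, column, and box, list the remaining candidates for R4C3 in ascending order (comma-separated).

Row 4 already contains {1, 3, 5}.
Column 3 already contains {1, 5}.
Its 2×3 block (box 3) already contains {1, 3, 5, 6}.
Removing those from 1–6 leaves {2, 4} as the candidates for R4C3.

2,4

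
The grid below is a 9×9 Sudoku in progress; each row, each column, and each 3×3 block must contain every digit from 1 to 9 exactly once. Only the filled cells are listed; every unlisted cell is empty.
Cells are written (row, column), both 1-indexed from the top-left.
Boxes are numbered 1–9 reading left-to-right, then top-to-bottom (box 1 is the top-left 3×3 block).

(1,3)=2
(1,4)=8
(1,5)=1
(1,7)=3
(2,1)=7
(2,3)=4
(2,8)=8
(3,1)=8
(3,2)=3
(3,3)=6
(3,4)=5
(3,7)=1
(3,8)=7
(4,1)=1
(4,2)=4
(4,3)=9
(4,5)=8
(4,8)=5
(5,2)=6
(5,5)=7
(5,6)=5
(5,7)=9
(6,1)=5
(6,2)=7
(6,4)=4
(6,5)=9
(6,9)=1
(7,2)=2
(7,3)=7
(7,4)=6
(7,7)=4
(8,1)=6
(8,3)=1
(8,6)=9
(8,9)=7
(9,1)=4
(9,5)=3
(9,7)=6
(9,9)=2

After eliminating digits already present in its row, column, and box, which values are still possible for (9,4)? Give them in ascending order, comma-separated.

Row 9 already contains {2, 3, 4, 6}.
Column 4 already contains {4, 5, 6, 8}.
Its 3×3 block (box 8) already contains {3, 6, 9}.
Removing those from 1–9 leaves {1, 7} as the candidates for (9,4).

1,7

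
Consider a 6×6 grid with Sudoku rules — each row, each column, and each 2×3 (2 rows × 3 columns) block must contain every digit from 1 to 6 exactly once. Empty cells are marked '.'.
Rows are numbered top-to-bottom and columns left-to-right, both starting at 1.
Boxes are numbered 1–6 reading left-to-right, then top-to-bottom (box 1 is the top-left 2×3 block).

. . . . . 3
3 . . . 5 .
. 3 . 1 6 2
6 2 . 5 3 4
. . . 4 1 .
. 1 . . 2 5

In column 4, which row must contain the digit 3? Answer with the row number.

6

Consider where 3 can go in column 4.
r1c4 is out (row 1 already has a 3).
r2c4 is out (row 2 already has a 3).
So the only cell in column 4 that can hold 3 is r6c4.
That is row 6.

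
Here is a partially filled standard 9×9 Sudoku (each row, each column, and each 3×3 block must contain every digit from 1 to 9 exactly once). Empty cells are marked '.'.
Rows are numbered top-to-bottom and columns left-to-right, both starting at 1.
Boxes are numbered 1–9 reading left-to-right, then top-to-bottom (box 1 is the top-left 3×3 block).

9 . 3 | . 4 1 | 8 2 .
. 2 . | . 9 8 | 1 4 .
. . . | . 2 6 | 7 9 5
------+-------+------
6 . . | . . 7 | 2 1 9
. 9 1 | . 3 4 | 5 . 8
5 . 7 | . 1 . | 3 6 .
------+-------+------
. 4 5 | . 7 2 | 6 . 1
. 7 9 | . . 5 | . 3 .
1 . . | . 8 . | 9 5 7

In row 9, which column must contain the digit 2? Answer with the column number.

3

Consider where 2 can go in row 9.
r9c2 is out (column 2 already has a 2).
r9c4 is out (box 8 already has a 2).
r9c6 is out (column 6 already has a 2).
So the only cell in row 9 that can hold 2 is r9c3.
That is column 3.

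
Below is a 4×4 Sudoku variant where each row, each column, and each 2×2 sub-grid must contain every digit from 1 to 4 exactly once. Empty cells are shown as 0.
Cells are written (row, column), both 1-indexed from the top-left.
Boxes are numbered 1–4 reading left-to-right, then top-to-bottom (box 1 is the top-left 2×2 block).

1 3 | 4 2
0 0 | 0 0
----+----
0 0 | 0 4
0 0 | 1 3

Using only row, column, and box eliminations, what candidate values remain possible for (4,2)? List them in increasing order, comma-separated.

Row 4 already contains {1, 3}.
Column 2 already contains {3}.
Its 2×2 block (box 3) already contains {}.
Removing those from 1–4 leaves {2, 4} as the candidates for (4,2).

2,4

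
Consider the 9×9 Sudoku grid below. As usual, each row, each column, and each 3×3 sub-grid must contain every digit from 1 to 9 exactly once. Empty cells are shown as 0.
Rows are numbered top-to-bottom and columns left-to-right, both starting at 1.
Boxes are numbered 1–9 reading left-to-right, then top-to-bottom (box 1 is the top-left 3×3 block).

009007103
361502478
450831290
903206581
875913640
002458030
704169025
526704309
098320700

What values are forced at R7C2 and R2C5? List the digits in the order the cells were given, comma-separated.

3,9

For R7C2:
  Row 7 already contains {1, 2, 4, 5, 6, 7, 9}.
  Column 2 already contains {2, 5, 6, 7, 9}.
  Its 3×3 block (box 7) already contains {2, 4, 5, 6, 7, 8, 9}.
  The only value from 1–9 not eliminated is 3, so R7C2 = 3.
For R2C5:
  Row 2 already contains {1, 2, 3, 4, 5, 6, 7, 8}.
  Column 5 already contains {1, 2, 3, 5, 6}.
  Its 3×3 block (box 2) already contains {1, 2, 3, 5, 7, 8}.
  The only value from 1–9 not eliminated is 9, so R2C5 = 9.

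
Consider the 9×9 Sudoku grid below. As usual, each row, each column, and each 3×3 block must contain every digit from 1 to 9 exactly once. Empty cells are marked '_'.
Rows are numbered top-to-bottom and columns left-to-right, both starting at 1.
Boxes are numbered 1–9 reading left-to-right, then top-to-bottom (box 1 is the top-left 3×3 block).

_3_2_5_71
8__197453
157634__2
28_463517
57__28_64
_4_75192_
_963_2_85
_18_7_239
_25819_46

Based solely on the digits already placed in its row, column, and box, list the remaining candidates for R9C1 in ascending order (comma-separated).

3,7

Row 9 already contains {1, 2, 4, 5, 6, 8, 9}.
Column 1 already contains {1, 2, 5, 8}.
Its 3×3 block (box 7) already contains {1, 2, 5, 6, 8, 9}.
Removing those from 1–9 leaves {3, 7} as the candidates for R9C1.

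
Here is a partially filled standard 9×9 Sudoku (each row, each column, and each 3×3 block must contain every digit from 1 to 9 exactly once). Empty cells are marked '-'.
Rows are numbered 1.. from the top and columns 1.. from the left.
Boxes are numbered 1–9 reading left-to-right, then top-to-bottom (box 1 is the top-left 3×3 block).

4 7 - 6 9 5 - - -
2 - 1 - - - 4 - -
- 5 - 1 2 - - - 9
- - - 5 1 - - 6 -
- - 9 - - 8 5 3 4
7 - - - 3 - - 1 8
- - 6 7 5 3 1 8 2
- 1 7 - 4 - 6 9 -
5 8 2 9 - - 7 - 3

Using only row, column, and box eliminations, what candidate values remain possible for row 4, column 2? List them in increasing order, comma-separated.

2,3,4

Row 4 already contains {1, 5, 6}.
Column 2 already contains {1, 5, 7, 8}.
Its 3×3 block (box 4) already contains {7, 9}.
Removing those from 1–9 leaves {2, 3, 4} as the candidates for row 4, column 2.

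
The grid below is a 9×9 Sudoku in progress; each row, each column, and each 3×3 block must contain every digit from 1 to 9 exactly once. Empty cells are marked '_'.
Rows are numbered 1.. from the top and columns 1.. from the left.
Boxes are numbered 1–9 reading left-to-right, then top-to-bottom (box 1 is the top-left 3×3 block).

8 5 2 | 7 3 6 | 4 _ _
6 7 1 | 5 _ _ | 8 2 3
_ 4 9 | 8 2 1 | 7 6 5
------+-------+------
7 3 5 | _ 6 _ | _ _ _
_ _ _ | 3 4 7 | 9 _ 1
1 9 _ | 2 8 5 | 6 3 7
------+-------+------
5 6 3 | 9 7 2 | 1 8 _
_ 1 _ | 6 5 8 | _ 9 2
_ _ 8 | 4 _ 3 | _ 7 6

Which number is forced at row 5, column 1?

Row 5 already contains {1, 3, 4, 7, 9}.
Column 1 already contains {1, 5, 6, 7, 8}.
Its 3×3 block (box 4) already contains {1, 3, 5, 7, 9}.
The only value from 1–9 not eliminated is 2, so row 5, column 1 = 2.

2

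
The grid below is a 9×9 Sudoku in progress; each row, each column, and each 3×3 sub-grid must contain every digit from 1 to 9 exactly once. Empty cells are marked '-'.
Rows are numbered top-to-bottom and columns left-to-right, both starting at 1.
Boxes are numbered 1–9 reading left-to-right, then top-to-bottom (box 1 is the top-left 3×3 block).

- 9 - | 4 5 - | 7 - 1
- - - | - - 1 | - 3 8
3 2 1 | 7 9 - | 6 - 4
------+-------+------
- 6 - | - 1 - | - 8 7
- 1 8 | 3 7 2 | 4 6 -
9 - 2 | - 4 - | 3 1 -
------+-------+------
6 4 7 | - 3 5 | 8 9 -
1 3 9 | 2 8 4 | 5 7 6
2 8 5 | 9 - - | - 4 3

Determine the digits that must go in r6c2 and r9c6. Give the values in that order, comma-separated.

7,7

For r6c2:
  Consider where 7 can go in row 6.
  r6c4 is out (column 4 already has a 7).
  r6c6 is out (box 5 already has a 7).
  r6c9 is out (column 9 already has a 7).
  So the only cell in row 6 that can hold 7 is r6c2.
  So r6c2 = 7.
For r9c6:
  Consider where 7 can go in column 6.
  r1c6 is out (row 1 already has a 7).
  r3c6 is out (row 3 already has a 7).
  r4c6 is out (row 4 already has a 7).
  r6c6 is out (box 5 already has a 7).
  So the only cell in column 6 that can hold 7 is r9c6.
  So r9c6 = 7.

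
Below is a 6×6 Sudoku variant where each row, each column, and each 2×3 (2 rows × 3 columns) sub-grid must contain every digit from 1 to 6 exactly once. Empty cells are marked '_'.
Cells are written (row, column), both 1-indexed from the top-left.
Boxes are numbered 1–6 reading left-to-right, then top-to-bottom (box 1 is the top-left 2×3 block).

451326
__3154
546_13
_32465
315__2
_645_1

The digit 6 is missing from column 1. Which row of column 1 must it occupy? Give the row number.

2

Consider where 6 can go in column 1.
(4,1) is out (row 4 already has a 6).
(6,1) is out (row 6 already has a 6).
So the only cell in column 1 that can hold 6 is (2,1).
That is row 2.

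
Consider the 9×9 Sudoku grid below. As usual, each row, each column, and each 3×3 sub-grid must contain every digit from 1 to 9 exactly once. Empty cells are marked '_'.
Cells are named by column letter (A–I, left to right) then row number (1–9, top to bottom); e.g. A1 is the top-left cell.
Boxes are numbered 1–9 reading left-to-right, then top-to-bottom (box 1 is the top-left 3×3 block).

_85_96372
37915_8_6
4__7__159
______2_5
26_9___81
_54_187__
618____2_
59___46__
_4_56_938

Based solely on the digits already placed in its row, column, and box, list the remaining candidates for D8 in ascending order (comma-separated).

Row 8 already contains {4, 5, 6, 9}.
Column D already contains {1, 5, 7, 9}.
Its 3×3 block (box 8) already contains {4, 5, 6}.
Removing those from 1–9 leaves {2, 3, 8} as the candidates for D8.

2,3,8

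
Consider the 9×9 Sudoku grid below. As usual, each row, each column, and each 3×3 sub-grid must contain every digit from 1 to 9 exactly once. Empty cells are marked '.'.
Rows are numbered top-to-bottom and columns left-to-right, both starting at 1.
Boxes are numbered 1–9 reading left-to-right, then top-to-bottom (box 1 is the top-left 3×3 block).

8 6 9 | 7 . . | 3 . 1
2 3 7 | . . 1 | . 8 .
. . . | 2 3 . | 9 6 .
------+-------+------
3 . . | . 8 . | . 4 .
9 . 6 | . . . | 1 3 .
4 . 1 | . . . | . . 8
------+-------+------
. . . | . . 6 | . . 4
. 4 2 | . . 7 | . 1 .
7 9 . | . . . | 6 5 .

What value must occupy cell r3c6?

Cell r3c6 itself could take any of {4, 5, 8} by direct elimination.
Consider where 8 can go in box 2.
r1c5 is out (row 1 already has a 8).
r1c6 is out (row 1 already has a 8).
r2c4 is out (row 2 already has a 8).
r2c5 is out (row 2 already has a 8).
So the only cell in box 2 that can hold 8 is r3c6.
Therefore r3c6 = 8.

8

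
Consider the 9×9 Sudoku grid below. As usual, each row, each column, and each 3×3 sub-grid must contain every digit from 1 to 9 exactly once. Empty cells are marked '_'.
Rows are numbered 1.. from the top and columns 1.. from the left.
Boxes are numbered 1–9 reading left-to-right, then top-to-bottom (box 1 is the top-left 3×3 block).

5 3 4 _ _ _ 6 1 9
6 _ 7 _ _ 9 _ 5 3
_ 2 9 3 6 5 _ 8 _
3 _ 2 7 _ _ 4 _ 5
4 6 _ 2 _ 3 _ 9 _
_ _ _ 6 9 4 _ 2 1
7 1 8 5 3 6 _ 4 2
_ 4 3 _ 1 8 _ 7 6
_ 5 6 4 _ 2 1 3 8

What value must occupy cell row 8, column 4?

Row 8 already contains {1, 3, 4, 6, 7, 8}.
Column 4 already contains {2, 3, 4, 5, 6, 7}.
Its 3×3 block (box 8) already contains {1, 2, 3, 4, 5, 6, 8}.
The only value from 1–9 not eliminated is 9, so row 8, column 4 = 9.

9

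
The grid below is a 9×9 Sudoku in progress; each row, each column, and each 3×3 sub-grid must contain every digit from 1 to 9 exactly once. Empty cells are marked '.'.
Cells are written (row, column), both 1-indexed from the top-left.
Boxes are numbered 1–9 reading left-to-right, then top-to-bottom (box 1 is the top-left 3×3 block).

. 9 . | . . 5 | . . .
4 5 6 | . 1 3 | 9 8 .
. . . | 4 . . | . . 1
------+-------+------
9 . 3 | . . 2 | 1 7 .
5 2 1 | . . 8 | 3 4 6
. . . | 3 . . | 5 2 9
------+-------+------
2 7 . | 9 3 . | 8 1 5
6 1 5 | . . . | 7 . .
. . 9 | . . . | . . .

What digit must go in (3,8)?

Cell (3,8) itself could take any of {3, 5, 6} by direct elimination.
Consider where 5 can go in row 3.
(3,1) is out (column 1 already has a 5). (3,2) is out (column 2 already has a 5). (3,3) is out (column 3 already has a 5). (3,5) is out (box 2 already has a 5). The remaining empty cells in row 3 are similarly blocked.
So the only cell in row 3 that can hold 5 is (3,8).
Therefore (3,8) = 5.

5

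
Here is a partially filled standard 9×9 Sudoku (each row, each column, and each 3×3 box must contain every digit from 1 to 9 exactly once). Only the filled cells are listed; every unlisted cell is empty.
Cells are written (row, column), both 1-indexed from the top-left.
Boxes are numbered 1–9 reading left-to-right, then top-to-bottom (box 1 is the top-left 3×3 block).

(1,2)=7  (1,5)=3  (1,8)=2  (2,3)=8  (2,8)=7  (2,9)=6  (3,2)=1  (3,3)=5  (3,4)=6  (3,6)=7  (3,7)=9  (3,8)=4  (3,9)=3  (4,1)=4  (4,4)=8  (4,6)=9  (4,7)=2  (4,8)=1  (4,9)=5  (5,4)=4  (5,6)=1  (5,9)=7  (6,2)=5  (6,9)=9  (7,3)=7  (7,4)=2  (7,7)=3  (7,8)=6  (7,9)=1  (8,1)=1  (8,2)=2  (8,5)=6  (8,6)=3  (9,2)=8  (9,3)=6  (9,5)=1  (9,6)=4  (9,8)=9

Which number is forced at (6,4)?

Cell (6,4) itself could take any of {3, 7} by direct elimination.
Consider where 3 can go in box 5.
(4,5) is out (column 5 already has a 3).
(5,5) is out (column 5 already has a 3).
(6,5) is out (column 5 already has a 3).
(6,6) is out (column 6 already has a 3).
So the only cell in box 5 that can hold 3 is (6,4).
Therefore (6,4) = 3.

3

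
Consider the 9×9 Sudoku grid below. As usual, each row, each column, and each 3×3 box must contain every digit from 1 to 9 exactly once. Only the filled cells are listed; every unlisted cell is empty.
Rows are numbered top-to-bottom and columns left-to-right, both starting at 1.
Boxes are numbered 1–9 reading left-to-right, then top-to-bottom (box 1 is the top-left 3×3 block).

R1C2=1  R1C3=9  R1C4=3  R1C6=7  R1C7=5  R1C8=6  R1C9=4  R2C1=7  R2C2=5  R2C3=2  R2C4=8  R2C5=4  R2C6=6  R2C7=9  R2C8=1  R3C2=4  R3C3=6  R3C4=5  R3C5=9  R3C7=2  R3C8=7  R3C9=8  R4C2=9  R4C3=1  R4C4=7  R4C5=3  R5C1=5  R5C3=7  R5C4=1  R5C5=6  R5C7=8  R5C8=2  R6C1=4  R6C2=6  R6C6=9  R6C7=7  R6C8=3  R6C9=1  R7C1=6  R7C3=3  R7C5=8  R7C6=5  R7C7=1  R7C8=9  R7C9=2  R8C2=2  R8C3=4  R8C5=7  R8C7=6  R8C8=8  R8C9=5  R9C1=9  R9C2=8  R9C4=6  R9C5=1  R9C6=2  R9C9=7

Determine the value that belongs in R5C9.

Row 5 already contains {1, 2, 5, 6, 7, 8}.
Column 9 already contains {1, 2, 4, 5, 7, 8}.
Its 3×3 block (box 6) already contains {1, 2, 3, 7, 8}.
The only value from 1–9 not eliminated is 9, so R5C9 = 9.

9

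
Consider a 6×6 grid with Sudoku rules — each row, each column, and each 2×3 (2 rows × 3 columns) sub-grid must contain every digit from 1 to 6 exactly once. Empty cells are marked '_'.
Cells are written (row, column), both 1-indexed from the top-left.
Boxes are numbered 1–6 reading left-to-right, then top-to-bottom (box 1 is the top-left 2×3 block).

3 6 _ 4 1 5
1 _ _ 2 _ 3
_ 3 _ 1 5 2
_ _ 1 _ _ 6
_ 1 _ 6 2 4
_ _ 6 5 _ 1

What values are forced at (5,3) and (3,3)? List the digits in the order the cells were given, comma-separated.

For (5,3):
  Consider where 3 can go in box 5.
  (5,1) is out (column 1 already has a 3).
  (6,1) is out (column 1 already has a 3).
  (6,2) is out (column 2 already has a 3).
  So the only cell in box 5 that can hold 3 is (5,3).
  So (5,3) = 3.
For (3,3):
  Row 3 already contains {1, 2, 3, 5}.
  Column 3 already contains {1, 6}.
  Its 2×3 block (box 3) already contains {1, 3}.
  The only value from 1–6 not eliminated is 4, so (3,3) = 4.

3,4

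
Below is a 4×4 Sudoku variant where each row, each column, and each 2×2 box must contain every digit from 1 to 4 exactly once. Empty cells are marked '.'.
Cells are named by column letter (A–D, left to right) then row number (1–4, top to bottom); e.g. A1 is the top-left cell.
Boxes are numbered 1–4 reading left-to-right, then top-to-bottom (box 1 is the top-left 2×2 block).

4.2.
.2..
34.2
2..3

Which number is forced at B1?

Cell B1 itself could take any of {1, 3} by direct elimination.
Consider where 3 can go in box 1.
A2 is out (column A already has a 3).
So the only cell in box 1 that can hold 3 is B1.
Therefore B1 = 3.

3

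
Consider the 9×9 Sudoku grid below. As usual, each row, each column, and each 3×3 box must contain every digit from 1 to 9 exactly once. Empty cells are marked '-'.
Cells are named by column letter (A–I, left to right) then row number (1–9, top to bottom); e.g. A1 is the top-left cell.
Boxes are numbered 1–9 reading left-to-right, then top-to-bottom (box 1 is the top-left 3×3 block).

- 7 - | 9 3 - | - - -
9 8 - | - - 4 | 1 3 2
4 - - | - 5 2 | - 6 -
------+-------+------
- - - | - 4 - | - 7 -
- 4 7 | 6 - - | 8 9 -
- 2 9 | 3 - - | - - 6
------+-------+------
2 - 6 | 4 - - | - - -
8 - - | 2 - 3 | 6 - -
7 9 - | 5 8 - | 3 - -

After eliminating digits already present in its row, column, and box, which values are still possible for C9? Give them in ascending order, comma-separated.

Row 9 already contains {3, 5, 7, 8, 9}.
Column C already contains {6, 7, 9}.
Its 3×3 block (box 7) already contains {2, 6, 7, 8, 9}.
Removing those from 1–9 leaves {1, 4} as the candidates for C9.

1,4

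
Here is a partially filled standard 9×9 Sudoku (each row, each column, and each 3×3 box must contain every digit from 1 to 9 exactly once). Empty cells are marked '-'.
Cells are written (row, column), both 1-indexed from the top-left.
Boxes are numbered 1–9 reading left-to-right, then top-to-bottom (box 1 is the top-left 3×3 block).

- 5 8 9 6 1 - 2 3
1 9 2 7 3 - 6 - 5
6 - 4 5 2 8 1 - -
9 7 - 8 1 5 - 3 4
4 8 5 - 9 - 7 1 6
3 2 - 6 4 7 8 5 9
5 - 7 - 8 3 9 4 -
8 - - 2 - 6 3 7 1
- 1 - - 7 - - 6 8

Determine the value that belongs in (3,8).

Row 3 already contains {1, 2, 4, 5, 6, 8}.
Column 8 already contains {1, 2, 3, 4, 5, 6, 7}.
Its 3×3 block (box 3) already contains {1, 2, 3, 5, 6}.
The only value from 1–9 not eliminated is 9, so (3,8) = 9.

9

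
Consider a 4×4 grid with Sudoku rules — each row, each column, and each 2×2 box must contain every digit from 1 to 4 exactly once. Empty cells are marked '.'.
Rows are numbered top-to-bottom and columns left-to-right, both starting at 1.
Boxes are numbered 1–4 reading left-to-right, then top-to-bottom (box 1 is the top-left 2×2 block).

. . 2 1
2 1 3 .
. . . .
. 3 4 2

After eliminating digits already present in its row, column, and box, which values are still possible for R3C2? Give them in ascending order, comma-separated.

Row 3 already contains {}.
Column 2 already contains {1, 3}.
Its 2×2 block (box 3) already contains {3}.
Removing those from 1–4 leaves {2, 4} as the candidates for R3C2.

2,4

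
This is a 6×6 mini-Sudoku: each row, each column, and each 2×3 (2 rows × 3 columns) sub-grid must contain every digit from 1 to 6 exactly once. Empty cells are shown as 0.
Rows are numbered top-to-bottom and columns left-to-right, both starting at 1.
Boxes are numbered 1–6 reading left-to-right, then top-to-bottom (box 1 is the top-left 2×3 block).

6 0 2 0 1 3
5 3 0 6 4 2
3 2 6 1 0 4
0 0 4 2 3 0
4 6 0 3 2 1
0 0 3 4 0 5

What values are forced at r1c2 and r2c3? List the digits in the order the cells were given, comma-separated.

For r1c2:
  Row 1 already contains {1, 2, 3, 6}.
  Column 2 already contains {2, 3, 6}.
  Its 2×3 block (box 1) already contains {2, 3, 5, 6}.
  The only value from 1–6 not eliminated is 4, so r1c2 = 4.
For r2c3:
  Row 2 already contains {2, 3, 4, 5, 6}.
  Column 3 already contains {2, 3, 4, 6}.
  Its 2×3 block (box 1) already contains {2, 3, 5, 6}.
  The only value from 1–6 not eliminated is 1, so r2c3 = 1.

4,1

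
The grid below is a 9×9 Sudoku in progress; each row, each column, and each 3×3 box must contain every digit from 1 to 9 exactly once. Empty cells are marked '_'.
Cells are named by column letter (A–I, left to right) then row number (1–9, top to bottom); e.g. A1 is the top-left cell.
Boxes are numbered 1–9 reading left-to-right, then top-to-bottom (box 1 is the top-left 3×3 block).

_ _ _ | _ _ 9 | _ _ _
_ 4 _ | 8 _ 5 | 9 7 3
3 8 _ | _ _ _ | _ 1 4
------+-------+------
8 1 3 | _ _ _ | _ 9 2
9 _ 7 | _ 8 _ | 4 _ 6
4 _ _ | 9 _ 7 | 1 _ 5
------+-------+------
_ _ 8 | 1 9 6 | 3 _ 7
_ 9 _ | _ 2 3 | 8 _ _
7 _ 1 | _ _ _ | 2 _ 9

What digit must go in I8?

1

Row 8 already contains {2, 3, 8, 9}.
Column I already contains {2, 3, 4, 5, 6, 7, 9}.
Its 3×3 block (box 9) already contains {2, 3, 7, 8, 9}.
The only value from 1–9 not eliminated is 1, so I8 = 1.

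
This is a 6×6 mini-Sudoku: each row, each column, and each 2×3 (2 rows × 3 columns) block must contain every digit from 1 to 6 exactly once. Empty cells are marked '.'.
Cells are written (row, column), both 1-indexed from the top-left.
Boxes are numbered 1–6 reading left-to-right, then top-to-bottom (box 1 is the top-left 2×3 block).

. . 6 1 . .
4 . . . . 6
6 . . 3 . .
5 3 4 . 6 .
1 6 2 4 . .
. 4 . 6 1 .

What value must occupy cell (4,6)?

1

Cell (4,6) itself could take any of {1, 2} by direct elimination.
Consider where 1 can go in row 4.
(4,4) is out (column 4 already has a 1).
So the only cell in row 4 that can hold 1 is (4,6).
Therefore (4,6) = 1.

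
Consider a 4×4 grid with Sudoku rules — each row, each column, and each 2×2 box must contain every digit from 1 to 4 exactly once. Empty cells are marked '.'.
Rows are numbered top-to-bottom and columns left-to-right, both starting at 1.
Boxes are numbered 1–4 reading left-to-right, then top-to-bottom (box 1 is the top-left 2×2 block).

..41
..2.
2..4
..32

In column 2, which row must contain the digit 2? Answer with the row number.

1

Consider where 2 can go in column 2.
r2c2 is out (row 2 already has a 2).
r3c2 is out (row 3 already has a 2).
r4c2 is out (row 4 already has a 2).
So the only cell in column 2 that can hold 2 is r1c2.
That is row 1.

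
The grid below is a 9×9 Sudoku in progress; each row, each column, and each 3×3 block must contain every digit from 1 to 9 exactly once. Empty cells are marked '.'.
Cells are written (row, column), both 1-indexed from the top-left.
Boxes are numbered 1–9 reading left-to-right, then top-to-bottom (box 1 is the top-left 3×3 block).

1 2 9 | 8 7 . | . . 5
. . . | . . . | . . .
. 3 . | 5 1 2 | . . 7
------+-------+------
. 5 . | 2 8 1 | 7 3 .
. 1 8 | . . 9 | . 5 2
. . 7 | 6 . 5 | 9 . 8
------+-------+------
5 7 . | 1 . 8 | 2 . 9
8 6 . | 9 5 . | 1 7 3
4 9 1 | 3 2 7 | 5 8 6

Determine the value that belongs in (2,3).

Cell (2,3) itself could take any of {4, 5, 6} by direct elimination.
Consider where 5 can go in box 1.
(2,1) is out (column 1 already has a 5).
(2,2) is out (column 2 already has a 5).
(3,1) is out (row 3 already has a 5).
(3,3) is out (row 3 already has a 5).
So the only cell in box 1 that can hold 5 is (2,3).
Therefore (2,3) = 5.

5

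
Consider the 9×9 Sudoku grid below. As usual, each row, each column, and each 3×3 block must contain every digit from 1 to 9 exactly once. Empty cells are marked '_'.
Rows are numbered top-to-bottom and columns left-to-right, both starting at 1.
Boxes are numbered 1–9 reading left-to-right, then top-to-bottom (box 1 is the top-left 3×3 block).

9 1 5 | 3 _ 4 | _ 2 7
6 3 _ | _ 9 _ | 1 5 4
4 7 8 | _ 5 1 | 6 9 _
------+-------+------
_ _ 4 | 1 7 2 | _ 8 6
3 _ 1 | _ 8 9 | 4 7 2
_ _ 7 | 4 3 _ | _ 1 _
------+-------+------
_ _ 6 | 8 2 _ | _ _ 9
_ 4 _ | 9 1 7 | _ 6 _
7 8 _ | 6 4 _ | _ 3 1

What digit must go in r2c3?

Row 2 already contains {1, 3, 4, 5, 6, 9}.
Column 3 already contains {1, 4, 5, 6, 7, 8}.
Its 3×3 block (box 1) already contains {1, 3, 4, 5, 6, 7, 8, 9}.
The only value from 1–9 not eliminated is 2, so r2c3 = 2.

2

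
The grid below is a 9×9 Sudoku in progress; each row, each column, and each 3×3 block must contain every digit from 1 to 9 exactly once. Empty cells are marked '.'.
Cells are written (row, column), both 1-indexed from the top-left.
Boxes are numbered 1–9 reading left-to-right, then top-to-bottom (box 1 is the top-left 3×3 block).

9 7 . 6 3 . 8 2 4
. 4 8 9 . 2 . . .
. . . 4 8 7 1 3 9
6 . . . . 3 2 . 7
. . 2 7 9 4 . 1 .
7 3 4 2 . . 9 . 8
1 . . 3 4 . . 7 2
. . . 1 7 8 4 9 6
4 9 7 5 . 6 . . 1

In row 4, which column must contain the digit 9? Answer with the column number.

Consider where 9 can go in row 4.
(4,2) is out (column 2 already has a 9).
(4,4) is out (column 4 already has a 9).
(4,5) is out (column 5 already has a 9).
(4,8) is out (column 8 already has a 9).
So the only cell in row 4 that can hold 9 is (4,3).
That is column 3.

3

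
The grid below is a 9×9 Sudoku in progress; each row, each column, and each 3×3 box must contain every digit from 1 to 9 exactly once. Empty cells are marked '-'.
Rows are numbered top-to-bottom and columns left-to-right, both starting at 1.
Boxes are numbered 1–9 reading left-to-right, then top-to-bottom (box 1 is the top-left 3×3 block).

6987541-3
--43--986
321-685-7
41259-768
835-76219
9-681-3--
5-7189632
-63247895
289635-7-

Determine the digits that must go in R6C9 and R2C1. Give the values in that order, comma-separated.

For R6C9:
  Row 6 already contains {1, 3, 6, 8, 9}.
  Column 9 already contains {2, 3, 5, 6, 7, 8, 9}.
  Its 3×3 block (box 6) already contains {1, 2, 3, 6, 7, 8, 9}.
  The only value from 1–9 not eliminated is 4, so R6C9 = 4.
For R2C1:
  Row 2 already contains {3, 4, 6, 8, 9}.
  Column 1 already contains {2, 3, 4, 5, 6, 8, 9}.
  Its 3×3 block (box 1) already contains {1, 2, 3, 4, 6, 8, 9}.
  The only value from 1–9 not eliminated is 7, so R2C1 = 7.

4,7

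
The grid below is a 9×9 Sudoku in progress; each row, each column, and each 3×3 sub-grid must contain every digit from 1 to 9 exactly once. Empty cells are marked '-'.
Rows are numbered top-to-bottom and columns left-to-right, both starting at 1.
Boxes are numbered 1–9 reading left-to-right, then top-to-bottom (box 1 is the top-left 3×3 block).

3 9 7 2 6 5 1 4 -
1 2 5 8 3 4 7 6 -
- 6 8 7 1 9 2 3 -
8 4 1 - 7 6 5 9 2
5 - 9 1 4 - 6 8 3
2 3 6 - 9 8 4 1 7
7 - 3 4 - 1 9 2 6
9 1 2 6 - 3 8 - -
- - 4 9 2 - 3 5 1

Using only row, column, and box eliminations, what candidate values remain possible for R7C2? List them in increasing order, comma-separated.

Row 7 already contains {1, 2, 3, 4, 6, 7, 9}.
Column 2 already contains {1, 2, 3, 4, 6, 9}.
Its 3×3 block (box 7) already contains {1, 2, 3, 4, 7, 9}.
Removing those from 1–9 leaves {5, 8} as the candidates for R7C2.

5,8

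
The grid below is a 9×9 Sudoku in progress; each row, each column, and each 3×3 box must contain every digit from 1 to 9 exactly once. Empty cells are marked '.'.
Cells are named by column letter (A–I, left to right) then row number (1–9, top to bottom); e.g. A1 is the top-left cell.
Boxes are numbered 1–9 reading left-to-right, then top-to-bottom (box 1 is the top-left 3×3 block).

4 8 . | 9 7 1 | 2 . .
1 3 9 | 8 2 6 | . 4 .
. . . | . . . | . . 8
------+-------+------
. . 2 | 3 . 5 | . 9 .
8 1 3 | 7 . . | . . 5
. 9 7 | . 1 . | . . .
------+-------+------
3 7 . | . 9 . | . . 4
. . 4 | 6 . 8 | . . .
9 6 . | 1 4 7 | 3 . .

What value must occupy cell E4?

8

Cell E4 itself could take any of {6, 8} by direct elimination.
Consider where 8 can go in column E.
E3 is out (row 3 already has a 8).
E5 is out (row 5 already has a 8).
E8 is out (row 8 already has a 8).
So the only cell in column E that can hold 8 is E4.
Therefore E4 = 8.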